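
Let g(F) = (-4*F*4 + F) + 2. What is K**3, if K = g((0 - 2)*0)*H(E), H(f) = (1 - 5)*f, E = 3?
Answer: -13824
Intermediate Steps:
H(f) = -4*f
g(F) = 2 - 15*F (g(F) = (-16*F + F) + 2 = -15*F + 2 = 2 - 15*F)
K = -24 (K = (2 - 15*(0 - 2)*0)*(-4*3) = (2 - (-30)*0)*(-12) = (2 - 15*0)*(-12) = (2 + 0)*(-12) = 2*(-12) = -24)
K**3 = (-24)**3 = -13824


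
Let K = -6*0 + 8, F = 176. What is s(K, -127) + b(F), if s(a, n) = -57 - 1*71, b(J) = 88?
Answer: -40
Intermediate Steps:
K = 8 (K = 0 + 8 = 8)
s(a, n) = -128 (s(a, n) = -57 - 71 = -128)
s(K, -127) + b(F) = -128 + 88 = -40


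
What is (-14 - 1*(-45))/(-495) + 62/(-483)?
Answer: -15221/79695 ≈ -0.19099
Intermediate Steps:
(-14 - 1*(-45))/(-495) + 62/(-483) = (-14 + 45)*(-1/495) + 62*(-1/483) = 31*(-1/495) - 62/483 = -31/495 - 62/483 = -15221/79695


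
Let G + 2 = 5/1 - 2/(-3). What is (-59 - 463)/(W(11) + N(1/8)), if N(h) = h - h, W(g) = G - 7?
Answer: 783/5 ≈ 156.60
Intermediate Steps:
G = 11/3 (G = -2 + (5/1 - 2/(-3)) = -2 + (5*1 - 2*(-⅓)) = -2 + (5 + ⅔) = -2 + 17/3 = 11/3 ≈ 3.6667)
W(g) = -10/3 (W(g) = 11/3 - 7 = -10/3)
N(h) = 0
(-59 - 463)/(W(11) + N(1/8)) = (-59 - 463)/(-10/3 + 0) = -522/(-10/3) = -522*(-3/10) = 783/5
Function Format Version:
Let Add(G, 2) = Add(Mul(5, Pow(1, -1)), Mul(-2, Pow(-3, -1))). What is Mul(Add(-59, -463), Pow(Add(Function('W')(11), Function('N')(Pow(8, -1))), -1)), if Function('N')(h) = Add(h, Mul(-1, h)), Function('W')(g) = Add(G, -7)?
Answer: Rational(783, 5) ≈ 156.60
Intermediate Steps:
G = Rational(11, 3) (G = Add(-2, Add(Mul(5, Pow(1, -1)), Mul(-2, Pow(-3, -1)))) = Add(-2, Add(Mul(5, 1), Mul(-2, Rational(-1, 3)))) = Add(-2, Add(5, Rational(2, 3))) = Add(-2, Rational(17, 3)) = Rational(11, 3) ≈ 3.6667)
Function('W')(g) = Rational(-10, 3) (Function('W')(g) = Add(Rational(11, 3), -7) = Rational(-10, 3))
Function('N')(h) = 0
Mul(Add(-59, -463), Pow(Add(Function('W')(11), Function('N')(Pow(8, -1))), -1)) = Mul(Add(-59, -463), Pow(Add(Rational(-10, 3), 0), -1)) = Mul(-522, Pow(Rational(-10, 3), -1)) = Mul(-522, Rational(-3, 10)) = Rational(783, 5)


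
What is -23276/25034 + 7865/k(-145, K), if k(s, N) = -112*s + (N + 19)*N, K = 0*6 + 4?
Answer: -91625611/204427644 ≈ -0.44821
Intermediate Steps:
K = 4 (K = 0 + 4 = 4)
k(s, N) = -112*s + N*(19 + N) (k(s, N) = -112*s + (19 + N)*N = -112*s + N*(19 + N))
-23276/25034 + 7865/k(-145, K) = -23276/25034 + 7865/(4² - 112*(-145) + 19*4) = -23276*1/25034 + 7865/(16 + 16240 + 76) = -11638/12517 + 7865/16332 = -91625611/204427644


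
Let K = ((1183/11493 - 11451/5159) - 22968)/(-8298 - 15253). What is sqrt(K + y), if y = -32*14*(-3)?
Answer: sqrt(2408258015154273814555870)/42315000189 ≈ 36.674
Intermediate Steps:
y = 1344 (y = -448*(-3) = 1344)
K = 123813913442/126945000567 (K = ((1183*(1/11493) - 11451*1/5159) - 22968)/(-23551) = ((1183/11493 - 1041/469) - 22968)*(-1/23551) = (-11409386/5390217 - 22968)*(-1/23551) = -123813913442/5390217*(-1/23551) = 123813913442/126945000567 ≈ 0.97534)
sqrt(K + y) = sqrt(123813913442/126945000567 + 1344) = sqrt(170737894675490/126945000567) = sqrt(2408258015154273814555870)/42315000189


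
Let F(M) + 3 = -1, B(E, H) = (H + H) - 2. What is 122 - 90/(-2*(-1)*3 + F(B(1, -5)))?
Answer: 77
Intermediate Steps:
B(E, H) = -2 + 2*H (B(E, H) = 2*H - 2 = -2 + 2*H)
F(M) = -4 (F(M) = -3 - 1 = -4)
122 - 90/(-2*(-1)*3 + F(B(1, -5))) = 122 - 90/(-2*(-1)*3 - 4) = 122 - 90/(2*3 - 4) = 122 - 90/(6 - 4) = 122 - 90/2 = 122 - 90*½ = 122 - 45 = 77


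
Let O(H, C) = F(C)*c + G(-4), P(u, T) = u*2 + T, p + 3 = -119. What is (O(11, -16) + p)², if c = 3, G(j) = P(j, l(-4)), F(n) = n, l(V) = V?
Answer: 33124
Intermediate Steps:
p = -122 (p = -3 - 119 = -122)
P(u, T) = T + 2*u (P(u, T) = 2*u + T = T + 2*u)
G(j) = -4 + 2*j
O(H, C) = -12 + 3*C (O(H, C) = C*3 + (-4 + 2*(-4)) = 3*C + (-4 - 8) = 3*C - 12 = -12 + 3*C)
(O(11, -16) + p)² = ((-12 + 3*(-16)) - 122)² = ((-12 - 48) - 122)² = (-60 - 122)² = (-182)² = 33124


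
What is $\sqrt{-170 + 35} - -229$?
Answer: $229 + 3 i \sqrt{15} \approx 229.0 + 11.619 i$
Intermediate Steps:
$\sqrt{-170 + 35} - -229 = \sqrt{-135} + 229 = 3 i \sqrt{15} + 229 = 229 + 3 i \sqrt{15}$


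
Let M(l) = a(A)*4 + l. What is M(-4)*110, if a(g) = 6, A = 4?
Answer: 2200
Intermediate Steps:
M(l) = 24 + l (M(l) = 6*4 + l = 24 + l)
M(-4)*110 = (24 - 4)*110 = 20*110 = 2200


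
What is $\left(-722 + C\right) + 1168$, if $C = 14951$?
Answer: $15397$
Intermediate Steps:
$\left(-722 + C\right) + 1168 = \left(-722 + 14951\right) + 1168 = 14229 + 1168 = 15397$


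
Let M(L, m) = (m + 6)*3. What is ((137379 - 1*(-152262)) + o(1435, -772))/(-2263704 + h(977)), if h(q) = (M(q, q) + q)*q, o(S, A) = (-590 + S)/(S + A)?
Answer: 7385878/40085949 ≈ 0.18425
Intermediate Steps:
o(S, A) = (-590 + S)/(A + S)
M(L, m) = 18 + 3*m (M(L, m) = (6 + m)*3 = 18 + 3*m)
h(q) = q*(18 + 4*q) (h(q) = ((18 + 3*q) + q)*q = (18 + 4*q)*q = q*(18 + 4*q))
((137379 - 1*(-152262)) + o(1435, -772))/(-2263704 + h(977)) = ((137379 - 1*(-152262)) + (-590 + 1435)/(-772 + 1435))/(-2263704 + 2*977*(9 + 2*977)) = ((137379 + 152262) + 845/663)/(-2263704 + 2*977*(9 + 1954)) = (289641 + (1/663)*845)/(-2263704 + 2*977*1963) = (289641 + 65/51)/(-2263704 + 3835702) = (14771756/51)/1571998 = (14771756/51)*(1/1571998) = 7385878/40085949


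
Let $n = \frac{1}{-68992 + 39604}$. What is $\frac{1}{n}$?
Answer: $-29388$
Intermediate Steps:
$n = - \frac{1}{29388}$ ($n = \frac{1}{-29388} = - \frac{1}{29388} \approx -3.4028 \cdot 10^{-5}$)
$\frac{1}{n} = \frac{1}{- \frac{1}{29388}} = -29388$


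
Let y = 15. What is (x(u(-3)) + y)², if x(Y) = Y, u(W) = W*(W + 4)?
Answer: 144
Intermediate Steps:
u(W) = W*(4 + W)
(x(u(-3)) + y)² = (-3*(4 - 3) + 15)² = (-3*1 + 15)² = (-3 + 15)² = 12² = 144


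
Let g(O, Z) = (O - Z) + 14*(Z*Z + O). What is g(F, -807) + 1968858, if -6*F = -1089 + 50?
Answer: 22179497/2 ≈ 1.1090e+7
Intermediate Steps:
F = 1039/6 (F = -(-1089 + 50)/6 = -⅙*(-1039) = 1039/6 ≈ 173.17)
g(O, Z) = -Z + 14*Z² + 15*O (g(O, Z) = (O - Z) + 14*(Z² + O) = (O - Z) + 14*(O + Z²) = (O - Z) + (14*O + 14*Z²) = -Z + 14*Z² + 15*O)
g(F, -807) + 1968858 = (-1*(-807) + 14*(-807)² + 15*(1039/6)) + 1968858 = (807 + 14*651249 + 5195/2) + 1968858 = (807 + 9117486 + 5195/2) + 1968858 = 18241781/2 + 1968858 = 22179497/2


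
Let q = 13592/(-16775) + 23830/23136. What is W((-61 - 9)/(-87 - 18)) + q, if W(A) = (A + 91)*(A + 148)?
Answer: 7933669585607/582159600 ≈ 13628.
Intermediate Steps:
q = 42641869/194053200 (q = 13592*(-1/16775) + 23830*(1/23136) = -13592/16775 + 11915/11568 = 42641869/194053200 ≈ 0.21974)
W(A) = (91 + A)*(148 + A)
W((-61 - 9)/(-87 - 18)) + q = (13468 + ((-61 - 9)/(-87 - 18))² + 239*((-61 - 9)/(-87 - 18))) + 42641869/194053200 = (13468 + (-70/(-105))² + 239*(-70/(-105))) + 42641869/194053200 = (13468 + (-70*(-1/105))² + 239*(-70*(-1/105))) + 42641869/194053200 = (13468 + (⅔)² + 239*(⅔)) + 42641869/194053200 = (13468 + 4/9 + 478/3) + 42641869/194053200 = 122650/9 + 42641869/194053200 = 7933669585607/582159600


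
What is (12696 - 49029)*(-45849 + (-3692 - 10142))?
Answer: 2168462439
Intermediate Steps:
(12696 - 49029)*(-45849 + (-3692 - 10142)) = -36333*(-45849 - 13834) = -36333*(-59683) = 2168462439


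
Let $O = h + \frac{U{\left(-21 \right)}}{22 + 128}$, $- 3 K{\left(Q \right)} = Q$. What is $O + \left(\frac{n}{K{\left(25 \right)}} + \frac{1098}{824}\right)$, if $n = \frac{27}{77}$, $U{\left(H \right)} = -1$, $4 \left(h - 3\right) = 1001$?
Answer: $\frac{302806111}{1189650} \approx 254.53$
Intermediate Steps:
$h = \frac{1013}{4}$ ($h = 3 + \frac{1}{4} \cdot 1001 = 3 + \frac{1001}{4} = \frac{1013}{4} \approx 253.25$)
$K{\left(Q \right)} = - \frac{Q}{3}$
$O = \frac{75973}{300}$ ($O = \frac{1013}{4} - \frac{1}{22 + 128} = \frac{1013}{4} - \frac{1}{150} = \frac{75973}{300} \approx 253.24$)
$n = \frac{27}{77}$ ($n = 27 \cdot \frac{1}{77} = \frac{27}{77} \approx 0.35065$)
$O + \left(\frac{n}{K{\left(25 \right)}} + \frac{1098}{824}\right) = \frac{75973}{300} + \left(\frac{27}{77 \left(\left(- \frac{1}{3}\right) 25\right)} + \frac{1098}{824}\right) = \frac{75973}{300} + \left(\frac{27}{77 \left(- \frac{25}{3}\right)} + 1098 \cdot \frac{1}{824}\right) = \frac{75973}{300} + \left(\frac{27}{77} \left(- \frac{3}{25}\right) + \frac{549}{412}\right) = \frac{75973}{300} + \left(- \frac{81}{1925} + \frac{549}{412}\right) = \frac{75973}{300} + \frac{1023453}{793100} = \frac{302806111}{1189650}$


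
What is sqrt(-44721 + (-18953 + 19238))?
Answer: 46*I*sqrt(21) ≈ 210.8*I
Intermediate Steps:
sqrt(-44721 + (-18953 + 19238)) = sqrt(-44721 + 285) = sqrt(-44436) = 46*I*sqrt(21)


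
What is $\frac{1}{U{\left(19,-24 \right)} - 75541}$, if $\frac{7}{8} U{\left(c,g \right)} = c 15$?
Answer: $- \frac{7}{526507} \approx -1.3295 \cdot 10^{-5}$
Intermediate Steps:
$U{\left(c,g \right)} = \frac{120 c}{7}$ ($U{\left(c,g \right)} = \frac{8 c 15}{7} = \frac{8 \cdot 15 c}{7} = \frac{120 c}{7}$)
$\frac{1}{U{\left(19,-24 \right)} - 75541} = \frac{1}{\frac{120}{7} \cdot 19 - 75541} = \frac{1}{\frac{2280}{7} - 75541} = \frac{1}{- \frac{526507}{7}} = - \frac{7}{526507}$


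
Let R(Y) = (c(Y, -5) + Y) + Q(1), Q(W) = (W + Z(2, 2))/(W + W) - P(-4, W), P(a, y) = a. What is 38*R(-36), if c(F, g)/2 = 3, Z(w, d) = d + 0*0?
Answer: -931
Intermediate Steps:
Z(w, d) = d (Z(w, d) = d + 0 = d)
c(F, g) = 6 (c(F, g) = 2*3 = 6)
Q(W) = 4 + (2 + W)/(2*W) (Q(W) = (W + 2)/(W + W) - 1*(-4) = (2 + W)/((2*W)) + 4 = (2 + W)*(1/(2*W)) + 4 = (2 + W)/(2*W) + 4 = 4 + (2 + W)/(2*W))
R(Y) = 23/2 + Y (R(Y) = (6 + Y) + (9/2 + 1/1) = (6 + Y) + (9/2 + 1) = (6 + Y) + 11/2 = 23/2 + Y)
38*R(-36) = 38*(23/2 - 36) = 38*(-49/2) = -931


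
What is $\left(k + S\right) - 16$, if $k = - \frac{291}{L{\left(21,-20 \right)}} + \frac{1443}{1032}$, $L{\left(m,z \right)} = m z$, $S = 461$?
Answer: $\frac{5382977}{12040} \approx 447.09$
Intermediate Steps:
$k = \frac{25177}{12040}$ ($k = - \frac{291}{21 \left(-20\right)} + \frac{1443}{1032} = - \frac{291}{-420} + 1443 \cdot \frac{1}{1032} = \left(-291\right) \left(- \frac{1}{420}\right) + \frac{481}{344} = \frac{97}{140} + \frac{481}{344} = \frac{25177}{12040} \approx 2.0911$)
$\left(k + S\right) - 16 = \left(\frac{25177}{12040} + 461\right) - 16 = \frac{5575617}{12040} - 16 = \frac{5382977}{12040}$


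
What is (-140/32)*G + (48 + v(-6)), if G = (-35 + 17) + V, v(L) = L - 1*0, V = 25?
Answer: 91/8 ≈ 11.375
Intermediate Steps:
v(L) = L (v(L) = L + 0 = L)
G = 7 (G = (-35 + 17) + 25 = -18 + 25 = 7)
(-140/32)*G + (48 + v(-6)) = -140/32*7 + (48 - 6) = -140*1/32*7 + 42 = -35/8*7 + 42 = -245/8 + 42 = 91/8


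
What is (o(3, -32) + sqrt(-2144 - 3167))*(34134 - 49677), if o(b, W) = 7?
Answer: -108801 - 15543*I*sqrt(5311) ≈ -1.088e+5 - 1.1327e+6*I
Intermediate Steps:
(o(3, -32) + sqrt(-2144 - 3167))*(34134 - 49677) = (7 + sqrt(-2144 - 3167))*(34134 - 49677) = (7 + sqrt(-5311))*(-15543) = (7 + I*sqrt(5311))*(-15543) = -108801 - 15543*I*sqrt(5311)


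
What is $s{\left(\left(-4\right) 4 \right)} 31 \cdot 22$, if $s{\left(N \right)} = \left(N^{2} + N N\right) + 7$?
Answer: $353958$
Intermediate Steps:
$s{\left(N \right)} = 7 + 2 N^{2}$ ($s{\left(N \right)} = \left(N^{2} + N^{2}\right) + 7 = 2 N^{2} + 7 = 7 + 2 N^{2}$)
$s{\left(\left(-4\right) 4 \right)} 31 \cdot 22 = \left(7 + 2 \left(\left(-4\right) 4\right)^{2}\right) 31 \cdot 22 = \left(7 + 2 \left(-16\right)^{2}\right) 31 \cdot 22 = \left(7 + 2 \cdot 256\right) 31 \cdot 22 = \left(7 + 512\right) 31 \cdot 22 = 519 \cdot 31 \cdot 22 = 16089 \cdot 22 = 353958$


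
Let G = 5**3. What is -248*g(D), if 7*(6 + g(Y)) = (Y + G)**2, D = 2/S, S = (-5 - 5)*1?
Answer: -96304848/175 ≈ -5.5031e+5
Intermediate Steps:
S = -10 (S = -10*1 = -10)
D = -1/5 (D = 2/(-10) = 2*(-1/10) = -1/5 ≈ -0.20000)
G = 125
g(Y) = -6 + (125 + Y)**2/7 (g(Y) = -6 + (Y + 125)**2/7 = -6 + (125 + Y)**2/7)
-248*g(D) = -248*(-6 + (125 - 1/5)**2/7) = -248*(-6 + (624/5)**2/7) = -248*(-6 + (1/7)*(389376/25)) = -248*(-6 + 389376/175) = -248*388326/175 = -96304848/175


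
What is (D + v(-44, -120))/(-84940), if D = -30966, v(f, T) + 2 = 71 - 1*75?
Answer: 7743/21235 ≈ 0.36463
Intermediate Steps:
v(f, T) = -6 (v(f, T) = -2 + (71 - 1*75) = -2 + (71 - 75) = -2 - 4 = -6)
(D + v(-44, -120))/(-84940) = (-30966 - 6)/(-84940) = -30972*(-1/84940) = 7743/21235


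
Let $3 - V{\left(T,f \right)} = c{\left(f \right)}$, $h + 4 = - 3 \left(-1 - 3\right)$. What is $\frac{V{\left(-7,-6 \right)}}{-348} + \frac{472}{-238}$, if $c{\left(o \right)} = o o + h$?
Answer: $- \frac{77249}{41412} \approx -1.8654$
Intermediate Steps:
$h = 8$ ($h = -4 - 3 \left(-1 - 3\right) = -4 - -12 = -4 + 12 = 8$)
$c{\left(o \right)} = 8 + o^{2}$ ($c{\left(o \right)} = o o + 8 = o^{2} + 8 = 8 + o^{2}$)
$V{\left(T,f \right)} = -5 - f^{2}$ ($V{\left(T,f \right)} = 3 - \left(8 + f^{2}\right) = -5 - f^{2}$)
$\frac{V{\left(-7,-6 \right)}}{-348} + \frac{472}{-238} = \frac{-5 - \left(-6\right)^{2}}{-348} + \frac{472}{-238} = \left(-5 - 36\right) \left(- \frac{1}{348}\right) + 472 \left(- \frac{1}{238}\right) = \left(-5 - 36\right) \left(- \frac{1}{348}\right) - \frac{236}{119} = \left(-41\right) \left(- \frac{1}{348}\right) - \frac{236}{119} = \frac{41}{348} - \frac{236}{119} = - \frac{77249}{41412}$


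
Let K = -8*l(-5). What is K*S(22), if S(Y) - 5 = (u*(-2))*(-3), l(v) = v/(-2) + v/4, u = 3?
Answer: -230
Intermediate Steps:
l(v) = -v/4 (l(v) = v*(-1/2) + v*(1/4) = -v/2 + v/4 = -v/4)
S(Y) = 23 (S(Y) = 5 + (3*(-2))*(-3) = 5 - 6*(-3) = 5 + 18 = 23)
K = -10 (K = -(-2)*(-5) = -8*5/4 = -10)
K*S(22) = -10*23 = -230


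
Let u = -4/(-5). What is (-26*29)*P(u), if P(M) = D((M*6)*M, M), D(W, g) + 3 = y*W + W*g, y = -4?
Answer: 1440894/125 ≈ 11527.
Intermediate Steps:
D(W, g) = -3 - 4*W + W*g (D(W, g) = -3 + (-4*W + W*g) = -3 - 4*W + W*g)
u = ⅘ (u = -4*(-⅕) = ⅘ ≈ 0.80000)
P(M) = -3 - 24*M² + 6*M³ (P(M) = -3 - 4*M*6*M + ((M*6)*M)*M = -3 - 4*6*M*M + ((6*M)*M)*M = -3 - 24*M² + (6*M²)*M = -3 - 24*M² + 6*M³)
(-26*29)*P(u) = (-26*29)*(-3 - 24*(⅘)² + 6*(⅘)³) = -754*(-3 - 24*16/25 + 6*(64/125)) = -754*(-3 - 384/25 + 384/125) = -754*(-1911/125) = 1440894/125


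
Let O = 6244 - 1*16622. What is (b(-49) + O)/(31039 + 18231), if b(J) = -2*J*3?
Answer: -5042/24635 ≈ -0.20467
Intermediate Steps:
O = -10378 (O = 6244 - 16622 = -10378)
b(J) = -6*J
(b(-49) + O)/(31039 + 18231) = (-6*(-49) - 10378)/(31039 + 18231) = (294 - 10378)/49270 = -10084*1/49270 = -5042/24635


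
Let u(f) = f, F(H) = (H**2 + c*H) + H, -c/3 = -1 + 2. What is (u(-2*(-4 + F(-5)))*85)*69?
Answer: -363630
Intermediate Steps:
c = -3 (c = -3*(-1 + 2) = -3*1 = -3)
F(H) = H**2 - 2*H (F(H) = (H**2 - 3*H) + H = H**2 - 2*H)
(u(-2*(-4 + F(-5)))*85)*69 = (-2*(-4 - 5*(-2 - 5))*85)*69 = (-2*(-4 - 5*(-7))*85)*69 = (-2*(-4 + 35)*85)*69 = (-2*31*85)*69 = -62*85*69 = -5270*69 = -363630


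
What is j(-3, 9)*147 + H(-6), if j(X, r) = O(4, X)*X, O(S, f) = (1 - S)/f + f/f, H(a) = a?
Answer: -888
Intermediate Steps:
O(S, f) = 1 + (1 - S)/f (O(S, f) = (1 - S)/f + 1 = 1 + (1 - S)/f)
j(X, r) = -3 + X (j(X, r) = ((1 + X - 1*4)/X)*X = ((1 + X - 4)/X)*X = ((-3 + X)/X)*X = -3 + X)
j(-3, 9)*147 + H(-6) = (-3 - 3)*147 - 6 = -6*147 - 6 = -882 - 6 = -888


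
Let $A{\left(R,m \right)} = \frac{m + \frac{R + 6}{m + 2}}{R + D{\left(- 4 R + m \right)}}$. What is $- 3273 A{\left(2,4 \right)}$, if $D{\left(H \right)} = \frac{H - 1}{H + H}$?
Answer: $- \frac{139648}{21} \approx -6649.9$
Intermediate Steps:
$D{\left(H \right)} = \frac{-1 + H}{2 H}$
$A{\left(R,m \right)} = \frac{m + \frac{6 + R}{2 + m}}{R + \frac{-1 + m - 4 R}{2 \left(m - 4 R\right)}}$ ($A{\left(R,m \right)} = \frac{m + \frac{R + 6}{m + 2}}{R + \frac{-1 - \left(- m + 4 R\right)}{2 \left(- 4 R + m\right)}} = \frac{m + \frac{6 + R}{2 + m}}{R + \frac{-1 - \left(- m + 4 R\right)}{2 \left(m - 4 R\right)}} = \frac{m + \frac{6 + R}{2 + m}}{R + \frac{-1 + m - 4 R}{2 \left(m - 4 R\right)}}$)
$- 3273 A{\left(2,4 \right)} = - 3273 \frac{2 \left(\left(-1\right) 4 + 4 \cdot 2\right) \left(6 + 2 + 4^{2} + 2 \cdot 4\right)}{2 - 8 + 8 \cdot 2 + 4 \left(1 - 4 + 4 \cdot 2\right) + 2 \cdot 2 \left(2 + 4\right) \left(\left(-1\right) 4 + 4 \cdot 2\right)} = - 3273 \frac{2 \left(-4 + 8\right) \left(6 + 2 + 16 + 8\right)}{2 - 8 + 16 + 4 \left(1 - 4 + 8\right) + 2 \cdot 2 \cdot 6 \left(-4 + 8\right)} = - 3273 \cdot 2 \frac{1}{2 - 8 + 16 + 4 \cdot 5 + 2 \cdot 2 \cdot 6 \cdot 4} \cdot 4 \cdot 32 = - 3273 \cdot 2 \frac{1}{2 - 8 + 16 + 20 + 96} \cdot 4 \cdot 32 = - 3273 \cdot 2 \cdot \frac{1}{126} \cdot 4 \cdot 32 = \left(-3273\right) \frac{128}{63} = - \frac{139648}{21}$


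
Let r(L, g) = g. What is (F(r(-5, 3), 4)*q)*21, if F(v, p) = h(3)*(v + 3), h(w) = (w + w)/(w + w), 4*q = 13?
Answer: 819/2 ≈ 409.50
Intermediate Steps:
q = 13/4 (q = (¼)*13 = 13/4 ≈ 3.2500)
h(w) = 1 (h(w) = (2*w)/((2*w)) = (2*w)*(1/(2*w)) = 1)
F(v, p) = 3 + v (F(v, p) = 1*(v + 3) = 1*(3 + v) = 3 + v)
(F(r(-5, 3), 4)*q)*21 = ((3 + 3)*(13/4))*21 = (6*(13/4))*21 = (39/2)*21 = 819/2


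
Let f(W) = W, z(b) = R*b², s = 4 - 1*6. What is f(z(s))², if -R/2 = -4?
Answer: 1024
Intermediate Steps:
s = -2 (s = 4 - 6 = -2)
R = 8 (R = -2*(-4) = 8)
z(b) = 8*b²
f(z(s))² = (8*(-2)²)² = (8*4)² = 32² = 1024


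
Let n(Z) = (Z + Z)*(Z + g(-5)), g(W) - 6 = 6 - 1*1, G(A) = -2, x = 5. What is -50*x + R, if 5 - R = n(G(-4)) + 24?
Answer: -233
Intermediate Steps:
g(W) = 11 (g(W) = 6 + (6 - 1*1) = 6 + (6 - 1) = 6 + 5 = 11)
n(Z) = 2*Z*(11 + Z) (n(Z) = (Z + Z)*(Z + 11) = (2*Z)*(11 + Z) = 2*Z*(11 + Z))
R = 17 (R = 5 - (2*(-2)*(11 - 2) + 24) = 5 - (2*(-2)*9 + 24) = 5 - (-36 + 24) = 5 - 1*(-12) = 5 + 12 = 17)
-50*x + R = -50*5 + 17 = -250 + 17 = -233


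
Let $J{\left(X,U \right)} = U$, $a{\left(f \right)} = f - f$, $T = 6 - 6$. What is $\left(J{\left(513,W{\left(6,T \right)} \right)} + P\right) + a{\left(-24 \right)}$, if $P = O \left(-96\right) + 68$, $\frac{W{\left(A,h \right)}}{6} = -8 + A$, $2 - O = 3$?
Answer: $152$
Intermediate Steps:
$T = 0$ ($T = 6 - 6 = 0$)
$a{\left(f \right)} = 0$
$O = -1$ ($O = 2 - 3 = -1$)
$W{\left(A,h \right)} = -48 + 6 A$ ($W{\left(A,h \right)} = 6 \left(-8 + A\right) = -48 + 6 A$)
$P = 164$ ($P = \left(-1\right) \left(-96\right) + 68 = 96 + 68 = 164$)
$\left(J{\left(513,W{\left(6,T \right)} \right)} + P\right) + a{\left(-24 \right)} = \left(\left(-48 + 6 \cdot 6\right) + 164\right) + 0 = \left(\left(-48 + 36\right) + 164\right) + 0 = \left(-12 + 164\right) + 0 = 152 + 0 = 152$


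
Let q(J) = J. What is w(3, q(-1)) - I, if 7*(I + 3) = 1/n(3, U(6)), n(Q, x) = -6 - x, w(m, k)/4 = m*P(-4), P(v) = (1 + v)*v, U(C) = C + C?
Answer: 18523/126 ≈ 147.01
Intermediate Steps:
U(C) = 2*C
P(v) = v*(1 + v)
w(m, k) = 48*m (w(m, k) = 4*(m*(-4*(1 - 4))) = 4*(m*(-4*(-3))) = 4*(m*12) = 4*(12*m) = 48*m)
I = -379/126 (I = -3 + 1/(7*(-6 - 2*6)) = -3 + 1/(7*(-6 - 1*12)) = -3 + 1/(7*(-6 - 12)) = -3 + (⅐)/(-18) = -3 + (⅐)*(-1/18) = -3 - 1/126 = -379/126 ≈ -3.0079)
w(3, q(-1)) - I = 48*3 - 1*(-379/126) = 144 + 379/126 = 18523/126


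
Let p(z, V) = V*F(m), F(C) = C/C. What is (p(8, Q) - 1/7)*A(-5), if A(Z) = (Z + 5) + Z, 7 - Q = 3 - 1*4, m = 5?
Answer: -275/7 ≈ -39.286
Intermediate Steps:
Q = 8 (Q = 7 - (3 - 1*4) = 7 - (3 - 4) = 7 - 1*(-1) = 7 + 1 = 8)
A(Z) = 5 + 2*Z (A(Z) = (5 + Z) + Z = 5 + 2*Z)
F(C) = 1
p(z, V) = V (p(z, V) = V*1 = V)
(p(8, Q) - 1/7)*A(-5) = (8 - 1/7)*(5 + 2*(-5)) = (8 - 1*⅐)*(5 - 10) = (8 - ⅐)*(-5) = (55/7)*(-5) = -275/7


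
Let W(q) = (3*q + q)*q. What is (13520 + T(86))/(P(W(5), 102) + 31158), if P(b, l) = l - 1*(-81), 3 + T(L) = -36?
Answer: 13481/31341 ≈ 0.43014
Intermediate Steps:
T(L) = -39 (T(L) = -3 - 36 = -39)
W(q) = 4*q² (W(q) = (4*q)*q = 4*q²)
P(b, l) = 81 + l (P(b, l) = l + 81 = 81 + l)
(13520 + T(86))/(P(W(5), 102) + 31158) = (13520 - 39)/((81 + 102) + 31158) = 13481/(183 + 31158) = 13481/31341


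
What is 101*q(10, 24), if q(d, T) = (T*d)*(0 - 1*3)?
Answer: -72720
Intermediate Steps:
q(d, T) = -3*T*d (q(d, T) = (T*d)*(0 - 3) = (T*d)*(-3) = -3*T*d)
101*q(10, 24) = 101*(-3*24*10) = 101*(-720) = -72720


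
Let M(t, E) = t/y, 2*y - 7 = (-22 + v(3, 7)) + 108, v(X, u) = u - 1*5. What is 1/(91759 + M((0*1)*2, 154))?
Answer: 1/91759 ≈ 1.0898e-5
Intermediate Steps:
v(X, u) = -5 + u (v(X, u) = u - 5 = -5 + u)
y = 95/2 (y = 7/2 + ((-22 + (-5 + 7)) + 108)/2 = 7/2 + ((-22 + 2) + 108)/2 = 7/2 + (-20 + 108)/2 = 7/2 + (½)*88 = 7/2 + 44 = 95/2 ≈ 47.500)
M(t, E) = 2*t/95 (M(t, E) = t/(95/2) = t*(2/95) = 2*t/95)
1/(91759 + M((0*1)*2, 154)) = 1/(91759 + 2*((0*1)*2)/95) = 1/(91759 + 2*(0*2)/95) = 1/(91759 + (2/95)*0) = 1/(91759 + 0) = 1/91759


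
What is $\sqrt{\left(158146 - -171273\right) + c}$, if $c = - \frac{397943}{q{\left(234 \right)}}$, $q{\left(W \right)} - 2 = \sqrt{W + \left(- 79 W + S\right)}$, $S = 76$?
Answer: $\sqrt{329419 - \frac{397943}{2 + 16 i \sqrt{71}}} \approx 573.92 + 2.571 i$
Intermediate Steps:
$q{\left(W \right)} = 2 + \sqrt{76 - 78 W}$ ($q{\left(W \right)} = 2 + \sqrt{W - \left(-76 + 79 W\right)} = 2 + \sqrt{76 - 78 W}$)
$c = - \frac{397943}{2 + 16 i \sqrt{71}}$ ($c = - \frac{397943}{2 + \sqrt{76 - 18252}} = - \frac{397943}{2 + \sqrt{-18176}} = - \frac{397943}{2 + 16 i \sqrt{71}} \approx -43.778 + 2951.0 i$)
$\sqrt{\left(158146 - -171273\right) + c} = \sqrt{\left(158146 - -171273\right) - \left(\frac{397943}{9090} - \frac{1591772 i \sqrt{71}}{4545}\right)} = \sqrt{\left(158146 + 171273\right) - \left(\frac{397943}{9090} - \frac{1591772 i \sqrt{71}}{4545}\right)} = \sqrt{329419 - \left(\frac{397943}{9090} - \frac{1591772 i \sqrt{71}}{4545}\right)} = \sqrt{\frac{2994020767}{9090} + \frac{1591772 i \sqrt{71}}{4545}}$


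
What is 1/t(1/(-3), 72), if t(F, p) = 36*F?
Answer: -1/12 ≈ -0.083333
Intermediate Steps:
1/t(1/(-3), 72) = 1/(36/(-3)) = 1/(36*(-1/3)) = 1/(-12) = -1/12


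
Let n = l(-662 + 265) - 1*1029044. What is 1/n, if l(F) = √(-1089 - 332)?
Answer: -1029044/1058931555357 - 7*I*√29/1058931555357 ≈ -9.7178e-7 - 3.5598e-11*I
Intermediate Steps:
l(F) = 7*I*√29 (l(F) = √(-1421) = 7*I*√29)
n = -1029044 + 7*I*√29 (n = 7*I*√29 - 1*1029044 = 7*I*√29 - 1029044 = -1029044 + 7*I*√29 ≈ -1.029e+6 + 37.696*I)
1/n = 1/(-1029044 + 7*I*√29)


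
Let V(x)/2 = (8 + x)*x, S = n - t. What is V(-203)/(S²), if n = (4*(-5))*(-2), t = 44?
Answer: 39585/8 ≈ 4948.1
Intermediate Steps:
n = 40 (n = -20*(-2) = 40)
S = -4 (S = 40 - 1*44 = 40 - 44 = -4)
V(x) = 2*x*(8 + x) (V(x) = 2*((8 + x)*x) = 2*(x*(8 + x)) = 2*x*(8 + x))
V(-203)/(S²) = (2*(-203)*(8 - 203))/((-4)²) = (2*(-203)*(-195))/16 = 79170*(1/16) = 39585/8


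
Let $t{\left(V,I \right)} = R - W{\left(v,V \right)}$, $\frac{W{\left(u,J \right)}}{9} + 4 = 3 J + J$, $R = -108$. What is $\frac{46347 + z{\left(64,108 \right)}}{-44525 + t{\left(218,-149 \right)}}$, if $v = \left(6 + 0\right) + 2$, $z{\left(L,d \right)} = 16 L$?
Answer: $- \frac{47371}{52445} \approx -0.90325$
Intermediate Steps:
$v = 8$ ($v = 6 + 2 = 8$)
$W{\left(u,J \right)} = -36 + 36 J$ ($W{\left(u,J \right)} = -36 + 9 \left(3 J + J\right) = -36 + 9 \cdot 4 J = -36 + 36 J$)
$t{\left(V,I \right)} = -72 - 36 V$ ($t{\left(V,I \right)} = -108 - \left(-36 + 36 V\right) = -72 - 36 V$)
$\frac{46347 + z{\left(64,108 \right)}}{-44525 + t{\left(218,-149 \right)}} = \frac{46347 + 16 \cdot 64}{-44525 - 7920} = \frac{46347 + 1024}{-44525 - 7920} = \frac{47371}{-44525 - 7920} = \frac{47371}{-52445} = 47371 \left(- \frac{1}{52445}\right) = - \frac{47371}{52445}$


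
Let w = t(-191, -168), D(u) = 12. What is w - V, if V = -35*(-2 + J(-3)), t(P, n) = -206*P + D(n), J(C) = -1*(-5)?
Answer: 39463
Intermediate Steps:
J(C) = 5
t(P, n) = 12 - 206*P (t(P, n) = -206*P + 12 = 12 - 206*P)
V = -105 (V = -35*(-2 + 5) = -35*3 = -105)
w = 39358 (w = 12 - 206*(-191) = 12 + 39346 = 39358)
w - V = 39358 - 1*(-105) = 39358 + 105 = 39463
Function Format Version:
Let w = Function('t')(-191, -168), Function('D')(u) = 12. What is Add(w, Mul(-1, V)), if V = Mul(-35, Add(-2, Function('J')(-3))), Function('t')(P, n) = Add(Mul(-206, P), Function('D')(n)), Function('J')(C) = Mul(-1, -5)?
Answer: 39463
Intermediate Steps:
Function('J')(C) = 5
Function('t')(P, n) = Add(12, Mul(-206, P)) (Function('t')(P, n) = Add(Mul(-206, P), 12) = Add(12, Mul(-206, P)))
V = -105 (V = Mul(-35, Add(-2, 5)) = Mul(-35, 3) = -105)
w = 39358 (w = Add(12, Mul(-206, -191)) = Add(12, 39346) = 39358)
Add(w, Mul(-1, V)) = Add(39358, Mul(-1, -105)) = Add(39358, 105) = 39463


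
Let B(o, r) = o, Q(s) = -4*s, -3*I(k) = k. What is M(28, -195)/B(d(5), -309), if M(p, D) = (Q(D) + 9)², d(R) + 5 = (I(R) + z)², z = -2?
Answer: 5602689/76 ≈ 73720.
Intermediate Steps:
I(k) = -k/3
d(R) = -5 + (-2 - R/3)² (d(R) = -5 + (-R/3 - 2)² = -5 + (-2 - R/3)²)
M(p, D) = (9 - 4*D)² (M(p, D) = (-4*D + 9)² = (9 - 4*D)²)
M(28, -195)/B(d(5), -309) = (-9 + 4*(-195))²/(-5 + (6 + 5)²/9) = (-9 - 780)²/(-5 + (⅑)*11²) = (-789)²/(-5 + (⅑)*121) = 622521/(-5 + 121/9) = 622521/(76/9) = 622521*(9/76) = 5602689/76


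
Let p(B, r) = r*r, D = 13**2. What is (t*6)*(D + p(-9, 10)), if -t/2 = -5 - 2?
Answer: 22596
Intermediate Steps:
D = 169
p(B, r) = r**2
t = 14 (t = -2*(-5 - 2) = -2*(-7) = 14)
(t*6)*(D + p(-9, 10)) = (14*6)*(169 + 10**2) = 84*(169 + 100) = 84*269 = 22596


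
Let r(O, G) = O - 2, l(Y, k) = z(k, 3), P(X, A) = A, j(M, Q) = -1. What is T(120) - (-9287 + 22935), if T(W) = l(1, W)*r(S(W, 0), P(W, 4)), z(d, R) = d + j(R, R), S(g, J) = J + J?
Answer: -13886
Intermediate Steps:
S(g, J) = 2*J
z(d, R) = -1 + d (z(d, R) = d - 1 = -1 + d)
l(Y, k) = -1 + k
r(O, G) = -2 + O
T(W) = 2 - 2*W (T(W) = (-1 + W)*(-2 + 2*0) = (-1 + W)*(-2 + 0) = (-1 + W)*(-2) = 2 - 2*W)
T(120) - (-9287 + 22935) = (2 - 2*120) - (-9287 + 22935) = (2 - 240) - 1*13648 = -238 - 13648 = -13886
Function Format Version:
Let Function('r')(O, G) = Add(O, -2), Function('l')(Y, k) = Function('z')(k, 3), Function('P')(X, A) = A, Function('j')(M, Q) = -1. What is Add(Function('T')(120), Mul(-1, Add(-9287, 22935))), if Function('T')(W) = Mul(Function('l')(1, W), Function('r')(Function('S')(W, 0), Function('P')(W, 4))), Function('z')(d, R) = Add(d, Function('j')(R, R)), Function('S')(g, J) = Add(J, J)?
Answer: -13886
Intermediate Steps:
Function('S')(g, J) = Mul(2, J)
Function('z')(d, R) = Add(-1, d) (Function('z')(d, R) = Add(d, -1) = Add(-1, d))
Function('l')(Y, k) = Add(-1, k)
Function('r')(O, G) = Add(-2, O)
Function('T')(W) = Add(2, Mul(-2, W)) (Function('T')(W) = Mul(Add(-1, W), Add(-2, Mul(2, 0))) = Mul(Add(-1, W), Add(-2, 0)) = Mul(Add(-1, W), -2) = Add(2, Mul(-2, W)))
Add(Function('T')(120), Mul(-1, Add(-9287, 22935))) = Add(Add(2, Mul(-2, 120)), Mul(-1, Add(-9287, 22935))) = Add(Add(2, -240), Mul(-1, 13648)) = Add(-238, -13648) = -13886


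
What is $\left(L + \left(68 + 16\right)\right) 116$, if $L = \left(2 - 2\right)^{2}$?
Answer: $9744$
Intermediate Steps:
$L = 0$ ($L = 0^{2} = 0$)
$\left(L + \left(68 + 16\right)\right) 116 = \left(0 + \left(68 + 16\right)\right) 116 = \left(0 + 84\right) 116 = 84 \cdot 116 = 9744$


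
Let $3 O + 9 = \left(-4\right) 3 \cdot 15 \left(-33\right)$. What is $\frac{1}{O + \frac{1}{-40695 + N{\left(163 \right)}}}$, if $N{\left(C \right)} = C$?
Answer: $\frac{40532}{80131763} \approx 0.00050582$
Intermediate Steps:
$O = 1977$ ($O = -3 + \frac{\left(-4\right) 3 \cdot 15 \left(-33\right)}{3} = -3 + \frac{\left(-12\right) 15 \left(-33\right)}{3} = -3 + \frac{\left(-180\right) \left(-33\right)}{3} = -3 + \frac{1}{3} \cdot 5940 = -3 + 1980 = 1977$)
$\frac{1}{O + \frac{1}{-40695 + N{\left(163 \right)}}} = \frac{1}{1977 + \frac{1}{-40695 + 163}} = \frac{1}{1977 + \frac{1}{-40532}} = \frac{1}{1977 - \frac{1}{40532}} = \frac{1}{\frac{80131763}{40532}} = \frac{40532}{80131763}$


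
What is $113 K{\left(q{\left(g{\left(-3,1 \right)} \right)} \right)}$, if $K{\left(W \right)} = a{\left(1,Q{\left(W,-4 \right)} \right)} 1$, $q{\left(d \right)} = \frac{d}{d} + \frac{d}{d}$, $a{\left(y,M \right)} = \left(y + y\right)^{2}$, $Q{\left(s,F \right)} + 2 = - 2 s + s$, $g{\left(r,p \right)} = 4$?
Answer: $452$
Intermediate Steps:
$Q{\left(s,F \right)} = -2 - s$ ($Q{\left(s,F \right)} = -2 + \left(- 2 s + s\right) = -2 - s$)
$a{\left(y,M \right)} = 4 y^{2}$ ($a{\left(y,M \right)} = \left(2 y\right)^{2} = 4 y^{2}$)
$q{\left(d \right)} = 2$ ($q{\left(d \right)} = 1 + 1 = 2$)
$K{\left(W \right)} = 4$ ($K{\left(W \right)} = 4 \cdot 1^{2} \cdot 1 = 4 \cdot 1 \cdot 1 = 4 \cdot 1 = 4$)
$113 K{\left(q{\left(g{\left(-3,1 \right)} \right)} \right)} = 113 \cdot 4 = 452$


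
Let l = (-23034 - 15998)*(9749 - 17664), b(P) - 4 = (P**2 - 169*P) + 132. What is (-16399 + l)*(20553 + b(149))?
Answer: 5470697590629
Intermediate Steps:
b(P) = 136 + P**2 - 169*P (b(P) = 4 + ((P**2 - 169*P) + 132) = 4 + (132 + P**2 - 169*P) = 136 + P**2 - 169*P)
l = 308938280 (l = -39032*(-7915) = 308938280)
(-16399 + l)*(20553 + b(149)) = (-16399 + 308938280)*(20553 + (136 + 149**2 - 169*149)) = 308921881*(20553 + (136 + 22201 - 25181)) = 308921881*(20553 - 2844) = 308921881*17709 = 5470697590629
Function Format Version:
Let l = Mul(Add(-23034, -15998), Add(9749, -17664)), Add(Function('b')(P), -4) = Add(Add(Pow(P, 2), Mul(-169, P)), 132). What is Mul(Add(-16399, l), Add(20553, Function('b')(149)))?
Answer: 5470697590629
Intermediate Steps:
Function('b')(P) = Add(136, Pow(P, 2), Mul(-169, P)) (Function('b')(P) = Add(4, Add(Add(Pow(P, 2), Mul(-169, P)), 132)) = Add(4, Add(132, Pow(P, 2), Mul(-169, P))) = Add(136, Pow(P, 2), Mul(-169, P)))
l = 308938280 (l = Mul(-39032, -7915) = 308938280)
Mul(Add(-16399, l), Add(20553, Function('b')(149))) = Mul(Add(-16399, 308938280), Add(20553, Add(136, Pow(149, 2), Mul(-169, 149)))) = Mul(308921881, Add(20553, Add(136, 22201, -25181))) = Mul(308921881, Add(20553, -2844)) = Mul(308921881, 17709) = 5470697590629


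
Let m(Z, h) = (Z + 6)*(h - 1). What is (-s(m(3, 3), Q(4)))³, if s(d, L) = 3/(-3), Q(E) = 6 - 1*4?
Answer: 1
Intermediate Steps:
Q(E) = 2 (Q(E) = 6 - 4 = 2)
m(Z, h) = (-1 + h)*(6 + Z) (m(Z, h) = (6 + Z)*(-1 + h) = (-1 + h)*(6 + Z))
s(d, L) = -1 (s(d, L) = 3*(-⅓) = -1)
(-s(m(3, 3), Q(4)))³ = (-1*(-1))³ = 1³ = 1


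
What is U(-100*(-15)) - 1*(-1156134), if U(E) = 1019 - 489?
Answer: 1156664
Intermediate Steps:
U(E) = 530
U(-100*(-15)) - 1*(-1156134) = 530 - 1*(-1156134) = 530 + 1156134 = 1156664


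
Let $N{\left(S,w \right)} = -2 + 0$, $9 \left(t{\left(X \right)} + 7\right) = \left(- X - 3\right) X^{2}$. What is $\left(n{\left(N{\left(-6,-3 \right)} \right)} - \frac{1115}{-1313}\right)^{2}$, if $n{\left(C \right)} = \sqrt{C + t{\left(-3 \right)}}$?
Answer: $- \frac{14272496}{1723969} + \frac{6690 i}{1313} \approx -8.2789 + 5.0952 i$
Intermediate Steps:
$t{\left(X \right)} = -7 + \frac{X^{2} \left(-3 - X\right)}{9}$ ($t{\left(X \right)} = -7 + \frac{\left(- X - 3\right) X^{2}}{9} = -7 + \frac{\left(-3 - X\right) X^{2}}{9} = -7 + \frac{X^{2} \left(-3 - X\right)}{9}$)
$N{\left(S,w \right)} = -2$
$n{\left(C \right)} = \sqrt{-7 + C}$ ($n{\left(C \right)} = \sqrt{C - \left(7 - 3 + 3\right)} = \sqrt{C - 7} = \sqrt{-7 + C}$)
$\left(n{\left(N{\left(-6,-3 \right)} \right)} - \frac{1115}{-1313}\right)^{2} = \left(\sqrt{-7 - 2} - \frac{1115}{-1313}\right)^{2} = \left(\sqrt{-9} - - \frac{1115}{1313}\right)^{2} = \left(3 i + \frac{1115}{1313}\right)^{2} = \left(\frac{1115}{1313} + 3 i\right)^{2}$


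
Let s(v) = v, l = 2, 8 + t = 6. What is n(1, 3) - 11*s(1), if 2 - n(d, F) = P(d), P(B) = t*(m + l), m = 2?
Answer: -1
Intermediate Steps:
t = -2 (t = -8 + 6 = -2)
P(B) = -8 (P(B) = -2*(2 + 2) = -2*4 = -8)
n(d, F) = 10 (n(d, F) = 2 - 1*(-8) = 2 + 8 = 10)
n(1, 3) - 11*s(1) = 10 - 11*1 = 10 - 11 = -1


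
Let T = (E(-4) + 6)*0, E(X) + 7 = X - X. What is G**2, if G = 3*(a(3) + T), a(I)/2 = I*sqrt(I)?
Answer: 972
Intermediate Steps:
a(I) = 2*I**(3/2) (a(I) = 2*(I*sqrt(I)) = 2*I**(3/2))
E(X) = -7 (E(X) = -7 + (X - X) = -7 + 0 = -7)
T = 0 (T = (-7 + 6)*0 = -1*0 = 0)
G = 18*sqrt(3) (G = 3*(2*3**(3/2) + 0) = 3*(2*(3*sqrt(3)) + 0) = 3*(6*sqrt(3) + 0) = 3*(6*sqrt(3)) = 18*sqrt(3) ≈ 31.177)
G**2 = (18*sqrt(3))**2 = 972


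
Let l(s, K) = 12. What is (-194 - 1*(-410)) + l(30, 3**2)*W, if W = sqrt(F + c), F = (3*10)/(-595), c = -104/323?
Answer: 216 + 12*I*sqrt(1903762)/2261 ≈ 216.0 + 7.323*I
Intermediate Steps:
c = -104/323 (c = -104*1/323 = -104/323 ≈ -0.32198)
F = -6/119 (F = 30*(-1/595) = -6/119 ≈ -0.050420)
W = I*sqrt(1903762)/2261 (W = sqrt(-6/119 - 104/323) = sqrt(-842/2261) = I*sqrt(1903762)/2261 ≈ 0.61025*I)
(-194 - 1*(-410)) + l(30, 3**2)*W = (-194 - 1*(-410)) + 12*(I*sqrt(1903762)/2261) = (-194 + 410) + 12*I*sqrt(1903762)/2261 = 216 + 12*I*sqrt(1903762)/2261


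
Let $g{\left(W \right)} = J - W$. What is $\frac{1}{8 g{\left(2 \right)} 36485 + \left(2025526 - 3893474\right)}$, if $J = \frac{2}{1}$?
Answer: $- \frac{1}{1867948} \approx -5.3535 \cdot 10^{-7}$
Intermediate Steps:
$J = 2$ ($J = 2 \cdot 1 = 2$)
$g{\left(W \right)} = 2 - W$
$\frac{1}{8 g{\left(2 \right)} 36485 + \left(2025526 - 3893474\right)} = \frac{1}{8 \left(2 - 2\right) 36485 + \left(2025526 - 3893474\right)} = \frac{1}{8 \cdot 0 \cdot 36485 - 1867948} = \frac{1}{0 \cdot 36485 - 1867948} = \frac{1}{0 - 1867948} = \frac{1}{-1867948} = - \frac{1}{1867948}$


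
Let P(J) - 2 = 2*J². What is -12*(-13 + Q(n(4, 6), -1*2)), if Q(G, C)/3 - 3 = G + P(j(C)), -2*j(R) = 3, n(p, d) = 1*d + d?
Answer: -618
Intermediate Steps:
n(p, d) = 2*d (n(p, d) = d + d = 2*d)
j(R) = -3/2 (j(R) = -½*3 = -3/2)
P(J) = 2 + 2*J²
Q(G, C) = 57/2 + 3*G (Q(G, C) = 9 + 3*(G + (2 + 2*(-3/2)²)) = 9 + 3*(G + (2 + 2*(9/4))) = 9 + 3*(G + (2 + 9/2)) = 9 + 3*(G + 13/2) = 9 + 3*(13/2 + G) = 9 + (39/2 + 3*G) = 57/2 + 3*G)
-12*(-13 + Q(n(4, 6), -1*2)) = -12*(-13 + (57/2 + 3*(2*6))) = -12*(-13 + (57/2 + 3*12)) = -12*(-13 + (57/2 + 36)) = -12*(-13 + 129/2) = -12*103/2 = -618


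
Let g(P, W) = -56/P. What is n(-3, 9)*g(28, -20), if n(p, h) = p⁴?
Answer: -162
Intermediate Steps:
n(-3, 9)*g(28, -20) = (-3)⁴*(-56/28) = 81*(-56*1/28) = 81*(-2) = -162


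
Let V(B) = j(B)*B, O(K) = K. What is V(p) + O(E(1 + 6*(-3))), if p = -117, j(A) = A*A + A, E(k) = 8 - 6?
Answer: -1587922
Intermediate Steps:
E(k) = 2
j(A) = A + A**2 (j(A) = A**2 + A = A + A**2)
V(B) = B**2*(1 + B) (V(B) = (B*(1 + B))*B = B**2*(1 + B))
V(p) + O(E(1 + 6*(-3))) = (-117)**2*(1 - 117) + 2 = 13689*(-116) + 2 = -1587924 + 2 = -1587922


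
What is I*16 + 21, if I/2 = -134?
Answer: -4267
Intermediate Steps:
I = -268 (I = 2*(-134) = -268)
I*16 + 21 = -268*16 + 21 = -4288 + 21 = -4267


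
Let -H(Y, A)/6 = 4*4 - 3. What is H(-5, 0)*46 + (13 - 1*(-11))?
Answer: -3564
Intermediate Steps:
H(Y, A) = -78 (H(Y, A) = -6*(4*4 - 3) = -6*(16 - 3) = -6*13 = -78)
H(-5, 0)*46 + (13 - 1*(-11)) = -78*46 + (13 - 1*(-11)) = -3588 + (13 + 11) = -3588 + 24 = -3564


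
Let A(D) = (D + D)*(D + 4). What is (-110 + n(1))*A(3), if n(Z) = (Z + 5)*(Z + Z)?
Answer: -4116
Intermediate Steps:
A(D) = 2*D*(4 + D) (A(D) = (2*D)*(4 + D) = 2*D*(4 + D))
n(Z) = 2*Z*(5 + Z) (n(Z) = (5 + Z)*(2*Z) = 2*Z*(5 + Z))
(-110 + n(1))*A(3) = (-110 + 2*1*(5 + 1))*(2*3*(4 + 3)) = (-110 + 2*1*6)*(2*3*7) = (-110 + 12)*42 = -98*42 = -4116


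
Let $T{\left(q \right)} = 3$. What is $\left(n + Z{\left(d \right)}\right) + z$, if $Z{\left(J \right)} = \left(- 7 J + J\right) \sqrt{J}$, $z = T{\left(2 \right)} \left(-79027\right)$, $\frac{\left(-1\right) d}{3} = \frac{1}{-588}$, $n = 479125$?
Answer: $\frac{332084365}{1372} \approx 2.4204 \cdot 10^{5}$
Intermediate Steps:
$d = \frac{1}{196}$ ($d = - \frac{3}{-588} = \left(-3\right) \left(- \frac{1}{588}\right) = \frac{1}{196} \approx 0.005102$)
$z = -237081$ ($z = 3 \left(-79027\right) = -237081$)
$Z{\left(J \right)} = - 6 J^{\frac{3}{2}}$ ($Z{\left(J \right)} = - 6 J \sqrt{J} = - 6 J^{\frac{3}{2}}$)
$\left(n + Z{\left(d \right)}\right) + z = \left(479125 - \frac{6}{2744}\right) - 237081 = \left(479125 - \frac{3}{1372}\right) - 237081 = \frac{657359497}{1372} - 237081 = \frac{332084365}{1372}$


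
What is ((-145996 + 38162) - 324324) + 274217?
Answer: -157941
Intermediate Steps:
((-145996 + 38162) - 324324) + 274217 = (-107834 - 324324) + 274217 = -432158 + 274217 = -157941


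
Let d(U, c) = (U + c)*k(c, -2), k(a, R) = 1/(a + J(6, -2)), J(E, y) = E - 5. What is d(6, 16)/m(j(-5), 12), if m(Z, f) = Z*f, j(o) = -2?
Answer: -11/204 ≈ -0.053922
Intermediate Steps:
J(E, y) = -5 + E
k(a, R) = 1/(1 + a) (k(a, R) = 1/(a + (-5 + 6)) = 1/(a + 1) = 1/(1 + a))
d(U, c) = (U + c)/(1 + c)
d(6, 16)/m(j(-5), 12) = ((6 + 16)/(1 + 16))/((-2*12)) = (22/17)/(-24) = ((1/17)*22)*(-1/24) = (22/17)*(-1/24) = -11/204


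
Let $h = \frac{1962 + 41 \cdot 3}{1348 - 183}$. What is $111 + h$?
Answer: $\frac{26280}{233} \approx 112.79$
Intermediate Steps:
$h = \frac{417}{233}$ ($h = \frac{1962 + 123}{1165} = 2085 \cdot \frac{1}{1165} = \frac{417}{233} \approx 1.7897$)
$111 + h = 111 + \frac{417}{233} = \frac{26280}{233}$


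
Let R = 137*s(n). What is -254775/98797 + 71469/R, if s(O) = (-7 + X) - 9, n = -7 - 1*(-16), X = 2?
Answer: -7549581243/189492646 ≈ -39.841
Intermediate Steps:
n = 9 (n = -7 + 16 = 9)
s(O) = -14 (s(O) = (-7 + 2) - 9 = -5 - 9 = -14)
R = -1918 (R = 137*(-14) = -1918)
-254775/98797 + 71469/R = -254775/98797 + 71469/(-1918) = -254775*1/98797 + 71469*(-1/1918) = -254775/98797 - 71469/1918 = -7549581243/189492646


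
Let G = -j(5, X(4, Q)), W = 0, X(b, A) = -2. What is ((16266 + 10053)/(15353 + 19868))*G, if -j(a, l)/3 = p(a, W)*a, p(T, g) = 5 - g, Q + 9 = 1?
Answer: 1973925/35221 ≈ 56.044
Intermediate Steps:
Q = -8 (Q = -9 + 1 = -8)
j(a, l) = -15*a (j(a, l) = -3*(5 - 1*0)*a = -3*(5 + 0)*a = -15*a)
G = 75 (G = -(-15)*5 = -1*(-75) = 75)
((16266 + 10053)/(15353 + 19868))*G = ((16266 + 10053)/(15353 + 19868))*75 = (26319/35221)*75 = 1973925/35221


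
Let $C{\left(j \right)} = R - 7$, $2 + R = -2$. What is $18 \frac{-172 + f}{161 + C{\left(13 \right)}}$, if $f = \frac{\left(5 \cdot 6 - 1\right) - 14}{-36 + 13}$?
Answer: $- \frac{11913}{575} \approx -20.718$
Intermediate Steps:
$R = -4$ ($R = -2 - 2 = -4$)
$C{\left(j \right)} = -11$ ($C{\left(j \right)} = -4 - 7 = -11$)
$f = - \frac{15}{23}$ ($f = \frac{\left(30 - 1\right) - 14}{-23} = \left(29 - 14\right) \left(- \frac{1}{23}\right) = 15 \left(- \frac{1}{23}\right) = - \frac{15}{23} \approx -0.65217$)
$18 \frac{-172 + f}{161 + C{\left(13 \right)}} = 18 \frac{-172 - \frac{15}{23}}{161 - 11} = 18 \left(- \frac{3971}{23 \cdot 150}\right) = 18 \left(\left(- \frac{3971}{23}\right) \frac{1}{150}\right) = 18 \left(- \frac{3971}{3450}\right) = - \frac{11913}{575}$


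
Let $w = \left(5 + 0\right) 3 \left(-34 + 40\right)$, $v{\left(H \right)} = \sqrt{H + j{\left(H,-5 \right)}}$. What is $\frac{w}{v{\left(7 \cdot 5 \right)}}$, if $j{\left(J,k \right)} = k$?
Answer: $3 \sqrt{30} \approx 16.432$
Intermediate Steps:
$v{\left(H \right)} = \sqrt{-5 + H}$ ($v{\left(H \right)} = \sqrt{H - 5} = \sqrt{-5 + H}$)
$w = 90$ ($w = 5 \cdot 3 \cdot 6 = 15 \cdot 6 = 90$)
$\frac{w}{v{\left(7 \cdot 5 \right)}} = \frac{90}{\sqrt{-5 + 7 \cdot 5}} = \frac{90}{\sqrt{-5 + 35}} = \frac{90}{\sqrt{30}} = 90 \frac{\sqrt{30}}{30} = 3 \sqrt{30}$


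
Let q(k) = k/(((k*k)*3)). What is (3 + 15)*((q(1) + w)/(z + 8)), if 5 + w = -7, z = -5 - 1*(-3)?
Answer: -35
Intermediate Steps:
q(k) = 1/(3*k) (q(k) = k/((k²*3)) = k/((3*k²)) = k*(1/(3*k²)) = 1/(3*k))
z = -2 (z = -5 + 3 = -2)
w = -12 (w = -5 - 7 = -12)
(3 + 15)*((q(1) + w)/(z + 8)) = (3 + 15)*(((⅓)/1 - 12)/(-2 + 8)) = 18*(((⅓)*1 - 12)/6) = 18*((⅓ - 12)*(⅙)) = 18*(-35/3*⅙) = 18*(-35/18) = -35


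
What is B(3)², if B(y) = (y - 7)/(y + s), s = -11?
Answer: ¼ ≈ 0.25000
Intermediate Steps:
B(y) = (-7 + y)/(-11 + y) (B(y) = (y - 7)/(y - 11) = (-7 + y)/(-11 + y))
B(3)² = ((-7 + 3)/(-11 + 3))² = (-4/(-8))² = (-⅛*(-4))² = (½)² = ¼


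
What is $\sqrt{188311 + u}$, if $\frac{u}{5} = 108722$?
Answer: $\sqrt{731921} \approx 855.52$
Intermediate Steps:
$u = 543610$ ($u = 5 \cdot 108722 = 543610$)
$\sqrt{188311 + u} = \sqrt{188311 + 543610} = \sqrt{731921}$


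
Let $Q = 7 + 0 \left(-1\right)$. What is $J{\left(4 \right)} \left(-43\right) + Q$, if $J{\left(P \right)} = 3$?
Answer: $-122$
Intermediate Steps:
$Q = 7$ ($Q = 7 + 0 = 7$)
$J{\left(4 \right)} \left(-43\right) + Q = 3 \left(-43\right) + 7 = -129 + 7 = -122$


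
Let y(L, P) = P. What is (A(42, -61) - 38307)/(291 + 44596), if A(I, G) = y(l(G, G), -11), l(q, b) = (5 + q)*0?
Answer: -38318/44887 ≈ -0.85365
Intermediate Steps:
l(q, b) = 0
A(I, G) = -11
(A(42, -61) - 38307)/(291 + 44596) = (-11 - 38307)/(291 + 44596) = -38318/44887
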